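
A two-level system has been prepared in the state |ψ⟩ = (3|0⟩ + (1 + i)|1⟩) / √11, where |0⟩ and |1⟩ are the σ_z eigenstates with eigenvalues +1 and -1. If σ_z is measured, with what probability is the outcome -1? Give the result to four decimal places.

0.1818

The -1 outcome corresponds to |1⟩. Its amplitude in |ψ⟩ is (1 + i)/√11.
P = |1 + i|² / 11 = 2/11.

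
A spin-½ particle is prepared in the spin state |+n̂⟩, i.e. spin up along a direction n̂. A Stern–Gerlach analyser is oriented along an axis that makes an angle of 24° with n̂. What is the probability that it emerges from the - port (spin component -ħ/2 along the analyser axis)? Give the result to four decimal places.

0.0432

For spin-½, the probability of finding spin-up along an axis at angle θ to the initial spin direction is cos²(θ/2); spin-down is sin²(θ/2).
θ = 24°, so P = sin²(12°) ≈ 0.0432.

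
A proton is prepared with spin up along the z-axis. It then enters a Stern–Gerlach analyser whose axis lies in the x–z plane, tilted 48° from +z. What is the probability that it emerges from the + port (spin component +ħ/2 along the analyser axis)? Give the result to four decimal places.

0.8346

For spin-½, the probability of finding spin-up along an axis at angle θ to the initial spin direction is cos²(θ/2); spin-down is sin²(θ/2).
θ = 48°, so P = cos²(24°) ≈ 0.8346.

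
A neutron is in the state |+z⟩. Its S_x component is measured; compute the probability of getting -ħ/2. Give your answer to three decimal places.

In the S_z basis, |+z⟩ = |+z⟩ and |-x⟩ = (|+z⟩ - |-z⟩)/√2.
|⟨-x|+z⟩|² = 1/2.

0.500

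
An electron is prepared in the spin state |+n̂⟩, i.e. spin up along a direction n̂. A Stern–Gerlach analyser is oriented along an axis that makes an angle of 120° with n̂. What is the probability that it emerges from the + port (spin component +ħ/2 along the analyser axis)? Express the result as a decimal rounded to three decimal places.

For spin-½, the probability of finding spin-up along an axis at angle θ to the initial spin direction is cos²(θ/2); spin-down is sin²(θ/2).
θ = 120°, so P = cos²(60°) ≈ 0.250.

0.250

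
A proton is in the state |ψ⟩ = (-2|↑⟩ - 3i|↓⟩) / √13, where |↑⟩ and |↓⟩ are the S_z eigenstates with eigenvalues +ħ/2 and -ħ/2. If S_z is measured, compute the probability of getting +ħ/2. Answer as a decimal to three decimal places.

0.308

The +ħ/2 outcome corresponds to |↑⟩. Its amplitude in |ψ⟩ is -2/√13.
P = |-2|² / 13 = 4/13.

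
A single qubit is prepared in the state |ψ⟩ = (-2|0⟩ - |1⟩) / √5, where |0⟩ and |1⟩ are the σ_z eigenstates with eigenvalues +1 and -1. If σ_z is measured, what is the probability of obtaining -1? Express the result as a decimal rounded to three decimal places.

The -1 outcome corresponds to |1⟩. Its amplitude in |ψ⟩ is -1/√5.
P = |-1|² / 5 = 1/5.

0.200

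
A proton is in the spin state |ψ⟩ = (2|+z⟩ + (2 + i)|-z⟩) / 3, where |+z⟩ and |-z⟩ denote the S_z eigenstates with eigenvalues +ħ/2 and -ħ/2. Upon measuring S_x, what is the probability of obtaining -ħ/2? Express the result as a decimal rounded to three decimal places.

|-x⟩ = (|+z⟩ - |-z⟩)/√2, so ⟨-x|ψ⟩ = (-i) / (√2·3).
P = |-i|² / 18 = 1/18.

0.056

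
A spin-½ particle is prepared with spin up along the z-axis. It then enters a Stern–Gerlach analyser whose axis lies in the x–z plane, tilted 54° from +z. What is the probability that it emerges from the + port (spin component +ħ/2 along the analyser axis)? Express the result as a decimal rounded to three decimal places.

For spin-½, the probability of finding spin-up along an axis at angle θ to the initial spin direction is cos²(θ/2); spin-down is sin²(θ/2).
θ = 54°, so P = cos²(27°) ≈ 0.794.

0.794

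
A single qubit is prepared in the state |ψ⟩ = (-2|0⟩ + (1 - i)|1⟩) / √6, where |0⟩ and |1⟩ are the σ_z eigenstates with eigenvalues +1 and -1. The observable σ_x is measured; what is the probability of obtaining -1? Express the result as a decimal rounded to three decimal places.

0.833

|-x⟩ = (|0⟩ - |1⟩)/√2, so ⟨-x|ψ⟩ = (-3 + i) / (√2·√6).
P = |-3 + i|² / 12 = 10/12.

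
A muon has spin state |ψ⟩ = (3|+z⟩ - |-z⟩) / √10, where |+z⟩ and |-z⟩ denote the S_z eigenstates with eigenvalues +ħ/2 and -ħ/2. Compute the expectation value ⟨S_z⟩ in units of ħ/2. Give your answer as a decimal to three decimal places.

⟨σ_z⟩ = |a|² - |b|² divided by |a|²+|b|², with a, b the |+z⟩, |-z⟩ amplitudes.
= (9 - 1)/10 = 8/10.
⟨S_z⟩ = (ħ/2)·⟨σ_z⟩.

0.800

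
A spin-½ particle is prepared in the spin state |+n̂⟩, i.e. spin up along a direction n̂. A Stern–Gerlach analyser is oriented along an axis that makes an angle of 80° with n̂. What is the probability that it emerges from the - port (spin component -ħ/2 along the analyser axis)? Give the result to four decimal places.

For spin-½, the probability of finding spin-up along an axis at angle θ to the initial spin direction is cos²(θ/2); spin-down is sin²(θ/2).
θ = 80°, so P = sin²(40°) ≈ 0.4132.

0.4132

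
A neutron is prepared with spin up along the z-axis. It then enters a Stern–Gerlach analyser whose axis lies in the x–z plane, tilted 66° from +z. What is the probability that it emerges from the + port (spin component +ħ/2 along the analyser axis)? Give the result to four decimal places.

For spin-½, the probability of finding spin-up along an axis at angle θ to the initial spin direction is cos²(θ/2); spin-down is sin²(θ/2).
θ = 66°, so P = cos²(33°) ≈ 0.7034.

0.7034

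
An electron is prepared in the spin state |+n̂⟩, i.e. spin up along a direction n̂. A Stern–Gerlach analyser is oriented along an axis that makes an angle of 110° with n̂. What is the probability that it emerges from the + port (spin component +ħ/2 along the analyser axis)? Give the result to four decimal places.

For spin-½, the probability of finding spin-up along an axis at angle θ to the initial spin direction is cos²(θ/2); spin-down is sin²(θ/2).
θ = 110°, so P = cos²(55°) ≈ 0.3290.

0.3290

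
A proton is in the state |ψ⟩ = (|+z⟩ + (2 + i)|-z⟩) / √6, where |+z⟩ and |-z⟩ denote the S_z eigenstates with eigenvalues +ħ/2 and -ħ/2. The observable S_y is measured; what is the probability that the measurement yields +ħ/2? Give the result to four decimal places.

|+y⟩ = (|+z⟩ + i|-z⟩)/√2, so ⟨+y|ψ⟩ = (2 - 2i) / (√2·√6).
P = |2 - 2i|² / 12 = 8/12.

0.6667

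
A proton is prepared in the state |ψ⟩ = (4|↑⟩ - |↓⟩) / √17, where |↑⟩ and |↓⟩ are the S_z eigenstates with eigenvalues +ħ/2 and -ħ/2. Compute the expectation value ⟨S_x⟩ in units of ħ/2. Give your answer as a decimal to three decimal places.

-0.471

⟨σ_x⟩ = 2 Re(a* b)/(|a|²+|b|²) with a = 4, b = -1.
a* b = -4, so ⟨σ_x⟩ = -8/17.
⟨S_x⟩ = (ħ/2)·⟨σ_x⟩.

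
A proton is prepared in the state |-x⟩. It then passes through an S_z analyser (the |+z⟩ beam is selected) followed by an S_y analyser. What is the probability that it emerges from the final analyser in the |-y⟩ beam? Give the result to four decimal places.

First analyser (S_z): from |-x⟩, P(|+z⟩) = 1/2.
After stage 1 the state is |+z⟩; P(|-y⟩) = |⟨-y|+z⟩|² = 1/2.
Joint probability = 1/2 × 1/2 = 0.2500.

0.2500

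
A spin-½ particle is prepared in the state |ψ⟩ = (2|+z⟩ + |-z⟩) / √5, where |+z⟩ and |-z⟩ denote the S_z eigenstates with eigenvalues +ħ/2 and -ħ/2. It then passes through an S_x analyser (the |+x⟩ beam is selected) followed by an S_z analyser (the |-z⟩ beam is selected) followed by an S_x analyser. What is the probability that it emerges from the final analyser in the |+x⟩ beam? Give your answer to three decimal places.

First analyser (S_x): P(|+x⟩) = |⟨+x|ψ⟩|² = 9/10.
After stage 1 the state is |+x⟩; P(|-z⟩) = |⟨-z|+x⟩|² = 1/2.
After stage 2 the state is |-z⟩; P(|+x⟩) = |⟨+x|-z⟩|² = 1/2.
Joint probability = 9/10 × 1/2 × 1/2 = 0.225.

0.225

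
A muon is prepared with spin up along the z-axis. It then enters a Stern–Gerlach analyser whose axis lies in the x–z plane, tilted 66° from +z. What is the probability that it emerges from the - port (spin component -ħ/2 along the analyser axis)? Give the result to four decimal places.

For spin-½, the probability of finding spin-up along an axis at angle θ to the initial spin direction is cos²(θ/2); spin-down is sin²(θ/2).
θ = 66°, so P = sin²(33°) ≈ 0.2966.

0.2966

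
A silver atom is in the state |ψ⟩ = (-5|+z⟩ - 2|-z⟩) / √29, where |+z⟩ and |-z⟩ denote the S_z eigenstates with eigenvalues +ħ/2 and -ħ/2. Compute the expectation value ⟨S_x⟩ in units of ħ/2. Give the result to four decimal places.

0.6897

⟨σ_x⟩ = 2 Re(a* b)/(|a|²+|b|²) with a = -5, b = -2.
a* b = 10, so ⟨σ_x⟩ = 20/29.
⟨S_x⟩ = (ħ/2)·⟨σ_x⟩.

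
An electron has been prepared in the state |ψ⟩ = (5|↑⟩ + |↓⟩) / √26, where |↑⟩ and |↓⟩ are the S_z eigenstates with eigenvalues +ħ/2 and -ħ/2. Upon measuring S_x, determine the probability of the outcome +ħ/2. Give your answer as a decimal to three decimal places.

|+x⟩ = (|↑⟩ + |↓⟩)/√2, so ⟨+x|ψ⟩ = (6) / (√2·√26).
P = |6|² / 52 = 36/52.

0.692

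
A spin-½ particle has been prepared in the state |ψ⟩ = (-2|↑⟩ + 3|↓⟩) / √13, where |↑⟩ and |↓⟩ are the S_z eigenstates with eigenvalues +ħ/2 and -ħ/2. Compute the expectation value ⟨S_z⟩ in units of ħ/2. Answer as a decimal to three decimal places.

-0.385

⟨σ_z⟩ = |a|² - |b|² divided by |a|²+|b|², with a, b the |↑⟩, |↓⟩ amplitudes.
= (4 - 9)/13 = -5/13.
⟨S_z⟩ = (ħ/2)·⟨σ_z⟩.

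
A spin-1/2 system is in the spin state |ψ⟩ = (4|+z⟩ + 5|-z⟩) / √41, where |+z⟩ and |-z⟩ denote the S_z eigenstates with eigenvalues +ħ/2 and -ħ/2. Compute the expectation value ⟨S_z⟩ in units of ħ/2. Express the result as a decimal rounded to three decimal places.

⟨σ_z⟩ = |a|² - |b|² divided by |a|²+|b|², with a, b the |+z⟩, |-z⟩ amplitudes.
= (16 - 25)/41 = -9/41.
⟨S_z⟩ = (ħ/2)·⟨σ_z⟩.

-0.220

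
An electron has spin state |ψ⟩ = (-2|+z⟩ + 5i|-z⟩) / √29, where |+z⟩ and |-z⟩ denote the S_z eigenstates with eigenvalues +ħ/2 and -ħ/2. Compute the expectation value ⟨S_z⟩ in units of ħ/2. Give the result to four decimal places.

⟨σ_z⟩ = |a|² - |b|² divided by |a|²+|b|², with a, b the |+z⟩, |-z⟩ amplitudes.
= (4 - 25)/29 = -21/29.
⟨S_z⟩ = (ħ/2)·⟨σ_z⟩.

-0.7241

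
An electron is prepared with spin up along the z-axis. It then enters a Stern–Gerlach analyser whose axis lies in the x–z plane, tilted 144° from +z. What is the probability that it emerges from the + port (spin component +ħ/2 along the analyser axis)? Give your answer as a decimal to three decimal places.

0.095

For spin-½, the probability of finding spin-up along an axis at angle θ to the initial spin direction is cos²(θ/2); spin-down is sin²(θ/2).
θ = 144°, so P = cos²(72°) ≈ 0.095.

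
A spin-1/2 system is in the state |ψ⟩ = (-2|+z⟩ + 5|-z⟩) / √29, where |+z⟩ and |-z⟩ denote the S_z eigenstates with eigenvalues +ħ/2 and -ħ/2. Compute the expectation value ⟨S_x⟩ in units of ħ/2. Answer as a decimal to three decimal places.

-0.690

⟨σ_x⟩ = 2 Re(a* b)/(|a|²+|b|²) with a = -2, b = 5.
a* b = -10, so ⟨σ_x⟩ = -20/29.
⟨S_x⟩ = (ħ/2)·⟨σ_x⟩.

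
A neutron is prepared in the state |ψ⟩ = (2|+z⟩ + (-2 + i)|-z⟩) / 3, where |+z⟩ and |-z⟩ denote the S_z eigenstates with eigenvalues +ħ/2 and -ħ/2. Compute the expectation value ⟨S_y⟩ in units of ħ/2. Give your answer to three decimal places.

⟨σ_y⟩ = 2 Im(a* b)/(|a|²+|b|²) with a = 2, b = (-2 + i).
a* b = (-4 + 2i), so ⟨σ_y⟩ = 4/9.
⟨S_y⟩ = (ħ/2)·⟨σ_y⟩.

0.444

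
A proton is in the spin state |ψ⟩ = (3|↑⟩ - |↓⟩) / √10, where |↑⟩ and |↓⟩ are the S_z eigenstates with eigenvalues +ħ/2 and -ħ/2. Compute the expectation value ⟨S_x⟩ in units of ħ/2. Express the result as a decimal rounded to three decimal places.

-0.600

⟨σ_x⟩ = 2 Re(a* b)/(|a|²+|b|²) with a = 3, b = -1.
a* b = -3, so ⟨σ_x⟩ = -6/10.
⟨S_x⟩ = (ħ/2)·⟨σ_x⟩.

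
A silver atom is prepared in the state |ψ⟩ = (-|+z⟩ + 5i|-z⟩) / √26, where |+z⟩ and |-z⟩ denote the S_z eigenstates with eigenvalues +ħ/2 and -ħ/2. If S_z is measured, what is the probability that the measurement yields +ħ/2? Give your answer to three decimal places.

The +ħ/2 outcome corresponds to |+z⟩. Its amplitude in |ψ⟩ is -1/√26.
P = |-1|² / 26 = 1/26.

0.038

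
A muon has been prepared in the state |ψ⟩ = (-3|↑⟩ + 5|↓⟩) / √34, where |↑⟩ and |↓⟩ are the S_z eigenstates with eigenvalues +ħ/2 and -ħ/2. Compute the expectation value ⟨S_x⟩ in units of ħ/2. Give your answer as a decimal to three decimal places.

⟨σ_x⟩ = 2 Re(a* b)/(|a|²+|b|²) with a = -3, b = 5.
a* b = -15, so ⟨σ_x⟩ = -30/34.
⟨S_x⟩ = (ħ/2)·⟨σ_x⟩.

-0.882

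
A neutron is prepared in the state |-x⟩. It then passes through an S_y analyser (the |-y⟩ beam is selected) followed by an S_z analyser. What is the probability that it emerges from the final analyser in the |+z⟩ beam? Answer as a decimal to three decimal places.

First analyser (S_y): from |-x⟩, P(|-y⟩) = 1/2.
After stage 1 the state is |-y⟩; P(|+z⟩) = |⟨+z|-y⟩|² = 1/2.
Joint probability = 1/2 × 1/2 = 0.250.

0.250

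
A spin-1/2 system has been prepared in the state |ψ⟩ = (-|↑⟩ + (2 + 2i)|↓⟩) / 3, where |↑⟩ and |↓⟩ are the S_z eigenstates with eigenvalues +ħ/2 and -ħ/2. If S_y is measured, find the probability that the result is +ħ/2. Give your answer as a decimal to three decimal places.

|+y⟩ = (|↑⟩ + i|↓⟩)/√2, so ⟨+y|ψ⟩ = (1 - 2i) / (√2·3).
P = |1 - 2i|² / 18 = 5/18.

0.278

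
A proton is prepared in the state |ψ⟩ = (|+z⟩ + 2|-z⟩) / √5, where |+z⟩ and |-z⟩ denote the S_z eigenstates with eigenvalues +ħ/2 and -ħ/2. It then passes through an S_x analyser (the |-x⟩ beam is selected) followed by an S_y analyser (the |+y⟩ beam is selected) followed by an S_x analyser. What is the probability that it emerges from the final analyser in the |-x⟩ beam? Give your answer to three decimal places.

0.025

First analyser (S_x): P(|-x⟩) = |⟨-x|ψ⟩|² = 1/10.
After stage 1 the state is |-x⟩; P(|+y⟩) = |⟨+y|-x⟩|² = 1/2.
After stage 2 the state is |+y⟩; P(|-x⟩) = |⟨-x|+y⟩|² = 1/2.
Joint probability = 1/10 × 1/2 × 1/2 = 0.025.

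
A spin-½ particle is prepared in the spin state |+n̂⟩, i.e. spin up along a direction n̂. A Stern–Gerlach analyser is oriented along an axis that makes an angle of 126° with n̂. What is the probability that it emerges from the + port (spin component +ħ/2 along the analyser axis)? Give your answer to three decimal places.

For spin-½, the probability of finding spin-up along an axis at angle θ to the initial spin direction is cos²(θ/2); spin-down is sin²(θ/2).
θ = 126°, so P = cos²(63°) ≈ 0.206.

0.206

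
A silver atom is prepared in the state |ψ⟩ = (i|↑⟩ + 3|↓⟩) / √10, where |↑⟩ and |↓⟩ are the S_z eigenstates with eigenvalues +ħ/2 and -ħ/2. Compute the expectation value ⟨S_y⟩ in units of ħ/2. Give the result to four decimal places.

-0.6000

⟨σ_y⟩ = 2 Im(a* b)/(|a|²+|b|²) with a = i, b = 3.
a* b = -3i, so ⟨σ_y⟩ = -6/10.
⟨S_y⟩ = (ħ/2)·⟨σ_y⟩.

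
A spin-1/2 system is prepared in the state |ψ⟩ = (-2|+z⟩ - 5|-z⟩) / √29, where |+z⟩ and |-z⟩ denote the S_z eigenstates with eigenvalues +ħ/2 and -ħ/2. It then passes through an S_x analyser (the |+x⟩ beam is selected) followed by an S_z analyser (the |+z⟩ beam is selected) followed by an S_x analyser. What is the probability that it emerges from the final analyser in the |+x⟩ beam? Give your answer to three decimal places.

First analyser (S_x): P(|+x⟩) = |⟨+x|ψ⟩|² = 49/58.
After stage 1 the state is |+x⟩; P(|+z⟩) = |⟨+z|+x⟩|² = 1/2.
After stage 2 the state is |+z⟩; P(|+x⟩) = |⟨+x|+z⟩|² = 1/2.
Joint probability = 49/58 × 1/2 × 1/2 = 0.211.

0.211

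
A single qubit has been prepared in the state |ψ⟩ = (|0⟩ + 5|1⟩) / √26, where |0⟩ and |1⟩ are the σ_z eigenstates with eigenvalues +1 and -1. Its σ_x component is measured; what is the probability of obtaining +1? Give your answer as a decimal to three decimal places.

|+x⟩ = (|0⟩ + |1⟩)/√2, so ⟨+x|ψ⟩ = (6) / (√2·√26).
P = |6|² / 52 = 36/52.

0.692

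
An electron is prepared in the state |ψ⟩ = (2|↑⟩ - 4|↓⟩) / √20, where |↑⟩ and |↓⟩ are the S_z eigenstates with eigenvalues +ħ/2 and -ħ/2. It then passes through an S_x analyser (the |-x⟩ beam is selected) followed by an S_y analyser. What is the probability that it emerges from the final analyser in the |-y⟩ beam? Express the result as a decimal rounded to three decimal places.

First analyser (S_x): P(|-x⟩) = |⟨-x|ψ⟩|² = 36/40.
After stage 1 the state is |-x⟩; P(|-y⟩) = |⟨-y|-x⟩|² = 1/2.
Joint probability = 36/40 × 1/2 = 0.450.

0.450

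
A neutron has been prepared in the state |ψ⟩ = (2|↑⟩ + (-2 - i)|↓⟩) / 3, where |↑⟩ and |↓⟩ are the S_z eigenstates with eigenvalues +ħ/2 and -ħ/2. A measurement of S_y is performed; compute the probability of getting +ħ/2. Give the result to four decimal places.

|+y⟩ = (|↑⟩ + i|↓⟩)/√2, so ⟨+y|ψ⟩ = (1 + 2i) / (√2·3).
P = |1 + 2i|² / 18 = 5/18.

0.2778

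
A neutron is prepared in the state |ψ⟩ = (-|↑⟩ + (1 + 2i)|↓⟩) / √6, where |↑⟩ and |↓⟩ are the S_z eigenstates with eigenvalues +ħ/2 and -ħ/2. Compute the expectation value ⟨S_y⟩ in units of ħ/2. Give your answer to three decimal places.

⟨σ_y⟩ = 2 Im(a* b)/(|a|²+|b|²) with a = -1, b = (1 + 2i).
a* b = (-1 - 2i), so ⟨σ_y⟩ = -4/6.
⟨S_y⟩ = (ħ/2)·⟨σ_y⟩.

-0.667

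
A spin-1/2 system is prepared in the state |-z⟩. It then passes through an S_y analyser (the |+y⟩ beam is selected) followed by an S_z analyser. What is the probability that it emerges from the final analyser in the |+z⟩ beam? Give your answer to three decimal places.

First analyser (S_y): from |-z⟩, P(|+y⟩) = 1/2.
After stage 1 the state is |+y⟩; P(|+z⟩) = |⟨+z|+y⟩|² = 1/2.
Joint probability = 1/2 × 1/2 = 0.250.

0.250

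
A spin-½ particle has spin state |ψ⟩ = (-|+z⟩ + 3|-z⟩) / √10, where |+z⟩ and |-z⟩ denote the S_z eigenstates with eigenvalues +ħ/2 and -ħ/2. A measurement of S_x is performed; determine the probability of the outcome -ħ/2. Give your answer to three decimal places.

|-x⟩ = (|+z⟩ - |-z⟩)/√2, so ⟨-x|ψ⟩ = (-4) / (√2·√10).
P = |-4|² / 20 = 16/20.

0.800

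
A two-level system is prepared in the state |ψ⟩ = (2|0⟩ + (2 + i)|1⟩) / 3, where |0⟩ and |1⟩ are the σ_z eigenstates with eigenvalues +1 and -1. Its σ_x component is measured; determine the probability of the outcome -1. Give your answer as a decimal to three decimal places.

|-x⟩ = (|0⟩ - |1⟩)/√2, so ⟨-x|ψ⟩ = (-i) / (√2·3).
P = |-i|² / 18 = 1/18.

0.056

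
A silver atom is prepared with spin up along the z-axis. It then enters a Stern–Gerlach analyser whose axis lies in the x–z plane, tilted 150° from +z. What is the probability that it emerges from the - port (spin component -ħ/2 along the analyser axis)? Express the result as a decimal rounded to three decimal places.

For spin-½, the probability of finding spin-up along an axis at angle θ to the initial spin direction is cos²(θ/2); spin-down is sin²(θ/2).
θ = 150°, so P = sin²(75°) ≈ 0.933.

0.933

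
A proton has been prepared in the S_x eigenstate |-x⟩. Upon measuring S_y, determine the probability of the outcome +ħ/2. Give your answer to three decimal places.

0.500

In the S_z basis, |-x⟩ = (|+z⟩ - |-z⟩)/√2 and |+y⟩ = (|+z⟩ + i|-z⟩)/√2.
|⟨+y|-x⟩|² = 1/2.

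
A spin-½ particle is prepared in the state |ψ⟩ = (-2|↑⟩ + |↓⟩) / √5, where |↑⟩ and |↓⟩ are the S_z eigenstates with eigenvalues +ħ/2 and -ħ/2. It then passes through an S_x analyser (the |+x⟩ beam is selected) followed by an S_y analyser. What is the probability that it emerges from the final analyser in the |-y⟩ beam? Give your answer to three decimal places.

0.050

First analyser (S_x): P(|+x⟩) = |⟨+x|ψ⟩|² = 1/10.
After stage 1 the state is |+x⟩; P(|-y⟩) = |⟨-y|+x⟩|² = 1/2.
Joint probability = 1/10 × 1/2 = 0.050.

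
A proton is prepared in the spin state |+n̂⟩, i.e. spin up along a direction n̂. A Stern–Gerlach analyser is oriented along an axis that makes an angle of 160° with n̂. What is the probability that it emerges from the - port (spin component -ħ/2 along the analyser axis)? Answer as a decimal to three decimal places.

0.970

For spin-½, the probability of finding spin-up along an axis at angle θ to the initial spin direction is cos²(θ/2); spin-down is sin²(θ/2).
θ = 160°, so P = sin²(80°) ≈ 0.970.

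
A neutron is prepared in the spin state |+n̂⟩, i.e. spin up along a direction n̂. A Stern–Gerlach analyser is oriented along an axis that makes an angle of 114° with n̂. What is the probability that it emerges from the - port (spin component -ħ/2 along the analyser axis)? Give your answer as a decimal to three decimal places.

0.703

For spin-½, the probability of finding spin-up along an axis at angle θ to the initial spin direction is cos²(θ/2); spin-down is sin²(θ/2).
θ = 114°, so P = sin²(57°) ≈ 0.703.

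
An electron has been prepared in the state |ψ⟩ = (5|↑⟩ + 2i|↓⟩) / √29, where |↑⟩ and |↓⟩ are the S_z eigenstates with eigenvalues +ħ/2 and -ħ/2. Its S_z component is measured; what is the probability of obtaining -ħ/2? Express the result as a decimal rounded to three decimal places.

0.138

The -ħ/2 outcome corresponds to |↓⟩. Its amplitude in |ψ⟩ is 2i/√29.
P = |2i|² / 29 = 4/29.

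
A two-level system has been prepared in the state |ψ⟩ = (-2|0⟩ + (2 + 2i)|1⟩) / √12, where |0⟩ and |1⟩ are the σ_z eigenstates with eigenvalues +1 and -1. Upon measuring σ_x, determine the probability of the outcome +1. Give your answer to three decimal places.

0.167

|+x⟩ = (|0⟩ + |1⟩)/√2, so ⟨+x|ψ⟩ = (2i) / (√2·√12).
P = |2i|² / 24 = 4/24.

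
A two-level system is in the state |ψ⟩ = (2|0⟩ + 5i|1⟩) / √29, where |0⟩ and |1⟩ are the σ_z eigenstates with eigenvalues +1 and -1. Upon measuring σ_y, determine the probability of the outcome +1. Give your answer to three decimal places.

|+y⟩ = (|0⟩ + i|1⟩)/√2, so ⟨+y|ψ⟩ = (7) / (√2·√29).
P = |7|² / 58 = 49/58.

0.845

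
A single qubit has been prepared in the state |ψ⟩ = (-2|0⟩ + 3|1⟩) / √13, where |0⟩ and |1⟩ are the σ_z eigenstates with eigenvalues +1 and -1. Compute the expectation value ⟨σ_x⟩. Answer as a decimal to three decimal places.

-0.923

⟨σ_x⟩ = 2 Re(a* b)/(|a|²+|b|²) with a = -2, b = 3.
a* b = -6, so ⟨σ_x⟩ = -12/13.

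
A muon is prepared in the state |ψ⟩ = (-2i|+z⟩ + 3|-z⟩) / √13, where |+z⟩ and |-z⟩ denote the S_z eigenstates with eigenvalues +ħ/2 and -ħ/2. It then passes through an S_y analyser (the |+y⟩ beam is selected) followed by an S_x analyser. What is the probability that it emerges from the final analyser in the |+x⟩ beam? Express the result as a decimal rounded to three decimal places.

First analyser (S_y): P(|+y⟩) = |⟨+y|ψ⟩|² = 25/26.
After stage 1 the state is |+y⟩; P(|+x⟩) = |⟨+x|+y⟩|² = 1/2.
Joint probability = 25/26 × 1/2 = 0.481.

0.481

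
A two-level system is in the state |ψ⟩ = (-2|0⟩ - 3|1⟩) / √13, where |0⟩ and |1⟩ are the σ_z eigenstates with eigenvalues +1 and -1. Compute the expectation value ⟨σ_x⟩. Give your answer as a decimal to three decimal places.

⟨σ_x⟩ = 2 Re(a* b)/(|a|²+|b|²) with a = -2, b = -3.
a* b = 6, so ⟨σ_x⟩ = 12/13.

0.923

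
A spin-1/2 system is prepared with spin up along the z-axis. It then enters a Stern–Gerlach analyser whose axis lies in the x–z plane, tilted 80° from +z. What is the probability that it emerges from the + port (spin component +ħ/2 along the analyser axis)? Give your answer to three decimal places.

For spin-½, the probability of finding spin-up along an axis at angle θ to the initial spin direction is cos²(θ/2); spin-down is sin²(θ/2).
θ = 80°, so P = cos²(40°) ≈ 0.587.

0.587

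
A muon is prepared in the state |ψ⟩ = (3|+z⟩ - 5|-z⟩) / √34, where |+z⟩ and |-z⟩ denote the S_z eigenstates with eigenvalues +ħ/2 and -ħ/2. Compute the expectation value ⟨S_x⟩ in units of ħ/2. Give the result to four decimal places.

⟨σ_x⟩ = 2 Re(a* b)/(|a|²+|b|²) with a = 3, b = -5.
a* b = -15, so ⟨σ_x⟩ = -30/34.
⟨S_x⟩ = (ħ/2)·⟨σ_x⟩.

-0.8824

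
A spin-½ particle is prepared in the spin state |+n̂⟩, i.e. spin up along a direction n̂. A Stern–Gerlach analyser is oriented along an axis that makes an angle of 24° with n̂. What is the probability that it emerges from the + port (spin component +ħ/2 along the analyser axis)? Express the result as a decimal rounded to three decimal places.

0.957

For spin-½, the probability of finding spin-up along an axis at angle θ to the initial spin direction is cos²(θ/2); spin-down is sin²(θ/2).
θ = 24°, so P = cos²(12°) ≈ 0.957.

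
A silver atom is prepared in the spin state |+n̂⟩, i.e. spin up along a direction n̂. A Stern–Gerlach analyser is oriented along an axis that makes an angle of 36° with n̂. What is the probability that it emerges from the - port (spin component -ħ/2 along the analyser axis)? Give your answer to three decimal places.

For spin-½, the probability of finding spin-up along an axis at angle θ to the initial spin direction is cos²(θ/2); spin-down is sin²(θ/2).
θ = 36°, so P = sin²(18°) ≈ 0.095.

0.095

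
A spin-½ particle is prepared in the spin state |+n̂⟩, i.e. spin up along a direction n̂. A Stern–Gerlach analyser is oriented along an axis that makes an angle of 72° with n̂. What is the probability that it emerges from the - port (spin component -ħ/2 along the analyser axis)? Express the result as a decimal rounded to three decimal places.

For spin-½, the probability of finding spin-up along an axis at angle θ to the initial spin direction is cos²(θ/2); spin-down is sin²(θ/2).
θ = 72°, so P = sin²(36°) ≈ 0.345.

0.345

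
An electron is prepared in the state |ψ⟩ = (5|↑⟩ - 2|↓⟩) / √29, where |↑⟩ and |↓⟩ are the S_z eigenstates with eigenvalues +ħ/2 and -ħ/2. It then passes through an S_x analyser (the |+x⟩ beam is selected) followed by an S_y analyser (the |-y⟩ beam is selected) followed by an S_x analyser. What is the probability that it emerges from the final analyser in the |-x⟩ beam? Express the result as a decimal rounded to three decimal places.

0.039

First analyser (S_x): P(|+x⟩) = |⟨+x|ψ⟩|² = 9/58.
After stage 1 the state is |+x⟩; P(|-y⟩) = |⟨-y|+x⟩|² = 1/2.
After stage 2 the state is |-y⟩; P(|-x⟩) = |⟨-x|-y⟩|² = 1/2.
Joint probability = 9/58 × 1/2 × 1/2 = 0.039.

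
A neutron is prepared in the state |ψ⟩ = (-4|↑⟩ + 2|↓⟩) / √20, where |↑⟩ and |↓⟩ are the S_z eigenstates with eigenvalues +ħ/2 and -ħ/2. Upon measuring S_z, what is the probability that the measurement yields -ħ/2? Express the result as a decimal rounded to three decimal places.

0.200

The -ħ/2 outcome corresponds to |↓⟩. Its amplitude in |ψ⟩ is 2/√20.
P = |2|² / 20 = 4/20.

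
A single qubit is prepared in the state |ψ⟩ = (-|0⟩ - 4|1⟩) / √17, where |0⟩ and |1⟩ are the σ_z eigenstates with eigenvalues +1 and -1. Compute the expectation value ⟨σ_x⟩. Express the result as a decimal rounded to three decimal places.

⟨σ_x⟩ = 2 Re(a* b)/(|a|²+|b|²) with a = -1, b = -4.
a* b = 4, so ⟨σ_x⟩ = 8/17.

0.471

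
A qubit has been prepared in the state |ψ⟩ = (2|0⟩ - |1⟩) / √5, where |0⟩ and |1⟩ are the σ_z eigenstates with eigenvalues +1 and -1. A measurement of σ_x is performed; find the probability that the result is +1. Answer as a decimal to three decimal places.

0.100

|+x⟩ = (|0⟩ + |1⟩)/√2, so ⟨+x|ψ⟩ = (1) / (√2·√5).
P = |1|² / 10 = 1/10.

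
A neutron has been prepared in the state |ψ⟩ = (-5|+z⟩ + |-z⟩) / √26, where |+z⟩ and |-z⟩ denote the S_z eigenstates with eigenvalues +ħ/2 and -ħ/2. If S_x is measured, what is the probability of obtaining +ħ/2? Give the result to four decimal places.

0.3077

|+x⟩ = (|+z⟩ + |-z⟩)/√2, so ⟨+x|ψ⟩ = (-4) / (√2·√26).
P = |-4|² / 52 = 16/52.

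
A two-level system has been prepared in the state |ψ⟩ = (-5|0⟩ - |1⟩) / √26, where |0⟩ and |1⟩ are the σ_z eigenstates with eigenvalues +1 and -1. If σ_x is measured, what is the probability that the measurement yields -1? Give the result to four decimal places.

0.3077

|-x⟩ = (|0⟩ - |1⟩)/√2, so ⟨-x|ψ⟩ = (-4) / (√2·√26).
P = |-4|² / 52 = 16/52.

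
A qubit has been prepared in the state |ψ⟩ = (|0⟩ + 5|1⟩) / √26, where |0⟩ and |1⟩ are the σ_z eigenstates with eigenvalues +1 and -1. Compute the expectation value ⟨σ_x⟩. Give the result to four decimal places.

⟨σ_x⟩ = 2 Re(a* b)/(|a|²+|b|²) with a = 1, b = 5.
a* b = 5, so ⟨σ_x⟩ = 10/26.

0.3846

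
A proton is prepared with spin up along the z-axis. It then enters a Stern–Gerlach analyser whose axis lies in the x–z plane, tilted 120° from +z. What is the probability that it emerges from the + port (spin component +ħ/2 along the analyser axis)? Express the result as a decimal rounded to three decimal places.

For spin-½, the probability of finding spin-up along an axis at angle θ to the initial spin direction is cos²(θ/2); spin-down is sin²(θ/2).
θ = 120°, so P = cos²(60°) ≈ 0.250.

0.250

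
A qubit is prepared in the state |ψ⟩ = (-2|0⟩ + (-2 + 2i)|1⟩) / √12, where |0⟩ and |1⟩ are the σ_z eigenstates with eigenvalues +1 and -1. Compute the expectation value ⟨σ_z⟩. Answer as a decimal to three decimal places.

⟨σ_z⟩ = |a|² - |b|² divided by |a|²+|b|², with a, b the |0⟩, |1⟩ amplitudes.
= (4 - 8)/12 = -4/12.

-0.333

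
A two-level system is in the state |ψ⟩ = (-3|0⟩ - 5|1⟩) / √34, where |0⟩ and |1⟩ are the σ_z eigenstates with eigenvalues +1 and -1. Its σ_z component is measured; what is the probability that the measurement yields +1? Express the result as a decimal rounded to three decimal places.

The +1 outcome corresponds to |0⟩. Its amplitude in |ψ⟩ is -3/√34.
P = |-3|² / 34 = 9/34.

0.265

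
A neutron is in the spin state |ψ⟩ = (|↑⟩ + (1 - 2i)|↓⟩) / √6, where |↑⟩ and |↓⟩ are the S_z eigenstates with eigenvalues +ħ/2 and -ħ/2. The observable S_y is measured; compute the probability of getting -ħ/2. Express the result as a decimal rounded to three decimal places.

|-y⟩ = (|↑⟩ - i|↓⟩)/√2, so ⟨-y|ψ⟩ = (3 + i) / (√2·√6).
P = |3 + i|² / 12 = 10/12.

0.833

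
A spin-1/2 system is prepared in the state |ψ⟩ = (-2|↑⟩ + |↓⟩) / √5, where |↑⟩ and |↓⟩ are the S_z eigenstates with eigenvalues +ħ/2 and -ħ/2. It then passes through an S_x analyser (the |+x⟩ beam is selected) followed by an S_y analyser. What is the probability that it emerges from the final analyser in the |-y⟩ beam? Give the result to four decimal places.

First analyser (S_x): P(|+x⟩) = |⟨+x|ψ⟩|² = 1/10.
After stage 1 the state is |+x⟩; P(|-y⟩) = |⟨-y|+x⟩|² = 1/2.
Joint probability = 1/10 × 1/2 = 0.0500.

0.0500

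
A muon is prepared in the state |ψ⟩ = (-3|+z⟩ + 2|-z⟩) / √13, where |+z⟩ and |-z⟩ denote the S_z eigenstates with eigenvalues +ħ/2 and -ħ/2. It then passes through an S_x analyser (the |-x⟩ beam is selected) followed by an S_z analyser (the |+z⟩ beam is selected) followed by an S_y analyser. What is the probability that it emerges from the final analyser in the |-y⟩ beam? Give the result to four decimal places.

First analyser (S_x): P(|-x⟩) = |⟨-x|ψ⟩|² = 25/26.
After stage 1 the state is |-x⟩; P(|+z⟩) = |⟨+z|-x⟩|² = 1/2.
After stage 2 the state is |+z⟩; P(|-y⟩) = |⟨-y|+z⟩|² = 1/2.
Joint probability = 25/26 × 1/2 × 1/2 = 0.2404.

0.2404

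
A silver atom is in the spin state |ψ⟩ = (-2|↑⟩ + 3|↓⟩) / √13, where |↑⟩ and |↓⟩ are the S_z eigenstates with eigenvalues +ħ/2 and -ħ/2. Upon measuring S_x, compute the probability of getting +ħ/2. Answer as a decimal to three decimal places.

|+x⟩ = (|↑⟩ + |↓⟩)/√2, so ⟨+x|ψ⟩ = (1) / (√2·√13).
P = |1|² / 26 = 1/26.

0.038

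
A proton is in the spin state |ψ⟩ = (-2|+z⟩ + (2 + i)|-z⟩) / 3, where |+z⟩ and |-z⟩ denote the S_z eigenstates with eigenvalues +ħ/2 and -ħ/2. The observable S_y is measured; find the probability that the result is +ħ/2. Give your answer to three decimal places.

|+y⟩ = (|+z⟩ + i|-z⟩)/√2, so ⟨+y|ψ⟩ = (-1 - 2i) / (√2·3).
P = |-1 - 2i|² / 18 = 5/18.

0.278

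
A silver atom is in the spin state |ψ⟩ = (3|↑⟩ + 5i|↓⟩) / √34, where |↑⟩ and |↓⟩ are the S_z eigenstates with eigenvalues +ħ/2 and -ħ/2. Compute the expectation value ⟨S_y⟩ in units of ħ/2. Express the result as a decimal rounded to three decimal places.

⟨σ_y⟩ = 2 Im(a* b)/(|a|²+|b|²) with a = 3, b = 5i.
a* b = 15i, so ⟨σ_y⟩ = 30/34.
⟨S_y⟩ = (ħ/2)·⟨σ_y⟩.

0.882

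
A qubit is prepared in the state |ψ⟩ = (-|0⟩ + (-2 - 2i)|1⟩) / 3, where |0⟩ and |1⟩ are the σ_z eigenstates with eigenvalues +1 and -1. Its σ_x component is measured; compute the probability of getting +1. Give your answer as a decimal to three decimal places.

|+x⟩ = (|0⟩ + |1⟩)/√2, so ⟨+x|ψ⟩ = (-3 - 2i) / (√2·3).
P = |-3 - 2i|² / 18 = 13/18.

0.722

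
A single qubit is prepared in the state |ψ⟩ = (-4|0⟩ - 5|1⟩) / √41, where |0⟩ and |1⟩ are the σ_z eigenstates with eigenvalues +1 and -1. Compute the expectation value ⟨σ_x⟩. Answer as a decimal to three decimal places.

0.976

⟨σ_x⟩ = 2 Re(a* b)/(|a|²+|b|²) with a = -4, b = -5.
a* b = 20, so ⟨σ_x⟩ = 40/41.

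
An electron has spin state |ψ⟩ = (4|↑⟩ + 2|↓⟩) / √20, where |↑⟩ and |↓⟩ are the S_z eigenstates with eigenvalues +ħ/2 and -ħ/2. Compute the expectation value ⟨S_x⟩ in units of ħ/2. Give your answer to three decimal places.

⟨σ_x⟩ = 2 Re(a* b)/(|a|²+|b|²) with a = 4, b = 2.
a* b = 8, so ⟨σ_x⟩ = 16/20.
⟨S_x⟩ = (ħ/2)·⟨σ_x⟩.

0.800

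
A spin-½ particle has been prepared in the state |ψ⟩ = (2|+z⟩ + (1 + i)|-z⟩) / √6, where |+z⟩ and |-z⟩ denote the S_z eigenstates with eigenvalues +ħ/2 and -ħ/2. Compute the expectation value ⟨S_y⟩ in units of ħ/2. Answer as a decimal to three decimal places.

⟨σ_y⟩ = 2 Im(a* b)/(|a|²+|b|²) with a = 2, b = (1 + i).
a* b = (2 + 2i), so ⟨σ_y⟩ = 4/6.
⟨S_y⟩ = (ħ/2)·⟨σ_y⟩.

0.667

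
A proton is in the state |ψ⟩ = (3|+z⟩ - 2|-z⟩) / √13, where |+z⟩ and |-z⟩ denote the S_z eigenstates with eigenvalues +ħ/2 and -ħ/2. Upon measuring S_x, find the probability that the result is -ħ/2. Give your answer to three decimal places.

0.962

|-x⟩ = (|+z⟩ - |-z⟩)/√2, so ⟨-x|ψ⟩ = (5) / (√2·√13).
P = |5|² / 26 = 25/26.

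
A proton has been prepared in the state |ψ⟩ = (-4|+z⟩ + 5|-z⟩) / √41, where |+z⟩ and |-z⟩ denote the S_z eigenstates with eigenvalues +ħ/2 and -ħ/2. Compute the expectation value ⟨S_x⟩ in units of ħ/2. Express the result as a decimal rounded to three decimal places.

-0.976

⟨σ_x⟩ = 2 Re(a* b)/(|a|²+|b|²) with a = -4, b = 5.
a* b = -20, so ⟨σ_x⟩ = -40/41.
⟨S_x⟩ = (ħ/2)·⟨σ_x⟩.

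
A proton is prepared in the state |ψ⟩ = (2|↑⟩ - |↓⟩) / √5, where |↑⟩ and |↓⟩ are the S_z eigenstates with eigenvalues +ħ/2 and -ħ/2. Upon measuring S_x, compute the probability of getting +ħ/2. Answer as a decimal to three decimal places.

|+x⟩ = (|↑⟩ + |↓⟩)/√2, so ⟨+x|ψ⟩ = (1) / (√2·√5).
P = |1|² / 10 = 1/10.

0.100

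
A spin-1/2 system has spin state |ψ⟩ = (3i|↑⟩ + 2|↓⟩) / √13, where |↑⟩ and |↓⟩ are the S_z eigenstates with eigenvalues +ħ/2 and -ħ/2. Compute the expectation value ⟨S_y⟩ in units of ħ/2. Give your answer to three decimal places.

⟨σ_y⟩ = 2 Im(a* b)/(|a|²+|b|²) with a = 3i, b = 2.
a* b = -6i, so ⟨σ_y⟩ = -12/13.
⟨S_y⟩ = (ħ/2)·⟨σ_y⟩.

-0.923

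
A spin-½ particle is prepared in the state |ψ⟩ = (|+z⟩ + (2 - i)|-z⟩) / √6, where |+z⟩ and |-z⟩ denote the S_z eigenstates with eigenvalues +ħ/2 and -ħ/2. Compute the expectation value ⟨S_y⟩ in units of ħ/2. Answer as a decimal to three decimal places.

⟨σ_y⟩ = 2 Im(a* b)/(|a|²+|b|²) with a = 1, b = (2 - i).
a* b = (2 - i), so ⟨σ_y⟩ = -2/6.
⟨S_y⟩ = (ħ/2)·⟨σ_y⟩.

-0.333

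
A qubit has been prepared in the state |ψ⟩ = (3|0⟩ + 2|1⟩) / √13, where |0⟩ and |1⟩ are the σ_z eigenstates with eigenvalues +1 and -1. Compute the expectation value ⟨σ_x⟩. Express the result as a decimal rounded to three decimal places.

⟨σ_x⟩ = 2 Re(a* b)/(|a|²+|b|²) with a = 3, b = 2.
a* b = 6, so ⟨σ_x⟩ = 12/13.

0.923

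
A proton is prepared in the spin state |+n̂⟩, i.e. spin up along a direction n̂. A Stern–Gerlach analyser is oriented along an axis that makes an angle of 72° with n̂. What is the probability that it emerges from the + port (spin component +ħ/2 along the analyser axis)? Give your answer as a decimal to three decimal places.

0.655

For spin-½, the probability of finding spin-up along an axis at angle θ to the initial spin direction is cos²(θ/2); spin-down is sin²(θ/2).
θ = 72°, so P = cos²(36°) ≈ 0.655.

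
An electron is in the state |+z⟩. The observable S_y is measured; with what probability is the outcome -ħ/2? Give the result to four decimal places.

0.5000

In the S_z basis, |+z⟩ = |+z⟩ and |-y⟩ = (|+z⟩ - i|-z⟩)/√2.
|⟨-y|+z⟩|² = 1/2.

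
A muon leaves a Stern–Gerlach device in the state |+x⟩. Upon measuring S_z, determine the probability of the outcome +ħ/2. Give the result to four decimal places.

0.5000

In the S_z basis, |+x⟩ = (|↑⟩ + |↓⟩)/√2 and |+z⟩ = |↑⟩.
|⟨+z|+x⟩|² = 1/2.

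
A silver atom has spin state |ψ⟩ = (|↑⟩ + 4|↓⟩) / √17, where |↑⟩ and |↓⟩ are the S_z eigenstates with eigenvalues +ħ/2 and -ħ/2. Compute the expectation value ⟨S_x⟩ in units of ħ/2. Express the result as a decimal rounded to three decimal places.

0.471

⟨σ_x⟩ = 2 Re(a* b)/(|a|²+|b|²) with a = 1, b = 4.
a* b = 4, so ⟨σ_x⟩ = 8/17.
⟨S_x⟩ = (ħ/2)·⟨σ_x⟩.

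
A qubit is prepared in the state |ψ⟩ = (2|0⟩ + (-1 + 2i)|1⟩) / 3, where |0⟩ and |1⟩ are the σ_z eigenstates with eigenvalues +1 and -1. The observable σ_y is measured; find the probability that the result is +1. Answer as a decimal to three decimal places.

0.944

|+y⟩ = (|0⟩ + i|1⟩)/√2, so ⟨+y|ψ⟩ = (4 + i) / (√2·3).
P = |4 + i|² / 18 = 17/18.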